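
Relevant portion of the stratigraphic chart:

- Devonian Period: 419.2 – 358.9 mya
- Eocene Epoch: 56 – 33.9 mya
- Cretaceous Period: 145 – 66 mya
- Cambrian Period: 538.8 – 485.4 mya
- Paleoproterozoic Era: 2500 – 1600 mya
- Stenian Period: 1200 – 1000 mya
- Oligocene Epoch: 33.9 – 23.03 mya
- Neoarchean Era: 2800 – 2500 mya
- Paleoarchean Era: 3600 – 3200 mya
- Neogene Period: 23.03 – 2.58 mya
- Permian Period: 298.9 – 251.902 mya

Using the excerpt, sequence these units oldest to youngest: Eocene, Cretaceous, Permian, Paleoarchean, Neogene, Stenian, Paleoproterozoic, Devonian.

Sorting by start age (descending Ma, since larger Ma = older): Paleoarchean start 3600, Paleoproterozoic start 2500, Stenian start 1200, Devonian start 419.2, Permian start 298.9, Cretaceous start 145, Eocene start 56, Neogene start 23.03.

Paleoarchean, Paleoproterozoic, Stenian, Devonian, Permian, Cretaceous, Eocene, Neogene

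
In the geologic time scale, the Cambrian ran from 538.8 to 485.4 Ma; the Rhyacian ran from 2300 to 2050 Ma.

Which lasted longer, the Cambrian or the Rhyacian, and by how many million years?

Cambrian: 538.8 − 485.4 = 53.4 Myr.
Rhyacian: 2300 − 2050 = 250 Myr.
Difference: 250 − 53.4 = 196.6 Myr, so the Rhyacian was longer.

Rhyacian, by 196.6 million years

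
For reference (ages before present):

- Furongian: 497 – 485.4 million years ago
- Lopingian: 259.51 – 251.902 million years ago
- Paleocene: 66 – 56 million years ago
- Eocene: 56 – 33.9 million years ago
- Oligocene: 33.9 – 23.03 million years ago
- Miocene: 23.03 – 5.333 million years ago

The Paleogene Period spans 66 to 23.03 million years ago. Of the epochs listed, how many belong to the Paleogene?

Epochs inside 66–23.03 Ma: Paleocene, Eocene, Oligocene — 3 in total.

3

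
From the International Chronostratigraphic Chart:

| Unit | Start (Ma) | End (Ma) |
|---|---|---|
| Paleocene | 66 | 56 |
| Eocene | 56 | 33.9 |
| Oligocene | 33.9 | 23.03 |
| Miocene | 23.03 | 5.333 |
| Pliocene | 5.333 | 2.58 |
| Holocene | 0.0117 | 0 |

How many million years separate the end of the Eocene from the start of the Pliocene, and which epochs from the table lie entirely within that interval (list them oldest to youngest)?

The Eocene closes at 33.9 Ma and the Pliocene opens at 5.333 Ma, so the interval is 33.9 − 5.333 = 28.567 Myr.
An epoch fits inside if it starts at or after 33.9 Ma and ends at or before 5.333 Ma; oldest first that gives Oligocene, Miocene.

28.567 million years; Oligocene, Miocene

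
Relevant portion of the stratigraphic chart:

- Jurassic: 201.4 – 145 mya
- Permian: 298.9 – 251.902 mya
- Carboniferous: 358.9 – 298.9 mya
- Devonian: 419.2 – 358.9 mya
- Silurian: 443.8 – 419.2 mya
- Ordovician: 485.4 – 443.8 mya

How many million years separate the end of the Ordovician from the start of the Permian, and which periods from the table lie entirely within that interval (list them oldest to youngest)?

144.9 million years; Silurian, Devonian, Carboniferous

The Ordovician closes at 443.8 Ma and the Permian opens at 298.9 Ma, so the interval is 443.8 − 298.9 = 144.9 Myr.
A period fits inside if it starts at or after 443.8 Ma and ends at or before 298.9 Ma; oldest first that gives Silurian, Devonian, Carboniferous.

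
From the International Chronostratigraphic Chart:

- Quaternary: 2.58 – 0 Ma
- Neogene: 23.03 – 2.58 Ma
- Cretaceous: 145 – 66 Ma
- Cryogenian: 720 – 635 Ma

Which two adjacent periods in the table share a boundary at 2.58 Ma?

The Neogene ends at 2.58 Ma and the Quaternary begins at 2.58 Ma, so they share that boundary.

Neogene and Quaternary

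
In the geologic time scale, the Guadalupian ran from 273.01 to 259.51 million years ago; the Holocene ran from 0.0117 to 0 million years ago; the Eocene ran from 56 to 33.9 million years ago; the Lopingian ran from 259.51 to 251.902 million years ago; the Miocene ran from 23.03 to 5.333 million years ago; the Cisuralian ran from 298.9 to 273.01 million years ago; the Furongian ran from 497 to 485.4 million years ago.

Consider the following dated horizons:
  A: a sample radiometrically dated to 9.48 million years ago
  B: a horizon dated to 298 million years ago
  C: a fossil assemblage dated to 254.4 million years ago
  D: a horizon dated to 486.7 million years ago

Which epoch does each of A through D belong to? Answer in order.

A: 9.48 Ma lies in 23.03–5.333 Ma, so Miocene.
B: 298 Ma lies in 298.9–273.01 Ma, so Cisuralian.
C: 254.4 Ma lies in 259.51–251.902 Ma, so Lopingian.
D: 486.7 Ma lies in 497–485.4 Ma, so Furongian.

A — Miocene; B — Cisuralian; C — Lopingian; D — Furongian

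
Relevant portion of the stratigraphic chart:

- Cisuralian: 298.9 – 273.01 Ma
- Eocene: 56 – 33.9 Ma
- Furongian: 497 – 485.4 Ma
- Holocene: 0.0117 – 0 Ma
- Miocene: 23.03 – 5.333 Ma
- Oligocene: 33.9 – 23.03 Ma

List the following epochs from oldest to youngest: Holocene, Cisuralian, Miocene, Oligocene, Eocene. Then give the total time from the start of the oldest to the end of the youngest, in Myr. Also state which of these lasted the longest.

Cisuralian → Eocene → Oligocene → Miocene → Holocene; total span 298.9 Myr; longest is Cisuralian

Start ages (Ma): Cisuralian 298.9, Eocene 56, Oligocene 33.9, Miocene 23.03, Holocene 0.0117.
Ordered oldest to youngest: Cisuralian, Eocene, Oligocene, Miocene, Holocene.
Span = 298.9 − 0 = 298.9 Myr.
Durations: Cisuralian 25.89, Holocene 0.0117, Miocene 17.697, Oligocene 10.87, Eocene 22.1 → longest is Cisuralian (25.89 Myr).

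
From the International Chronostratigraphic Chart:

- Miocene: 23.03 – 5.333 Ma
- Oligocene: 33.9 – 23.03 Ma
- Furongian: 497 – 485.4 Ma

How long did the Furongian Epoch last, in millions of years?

497 − 485.4 = 11.6 million years.

11.6 million years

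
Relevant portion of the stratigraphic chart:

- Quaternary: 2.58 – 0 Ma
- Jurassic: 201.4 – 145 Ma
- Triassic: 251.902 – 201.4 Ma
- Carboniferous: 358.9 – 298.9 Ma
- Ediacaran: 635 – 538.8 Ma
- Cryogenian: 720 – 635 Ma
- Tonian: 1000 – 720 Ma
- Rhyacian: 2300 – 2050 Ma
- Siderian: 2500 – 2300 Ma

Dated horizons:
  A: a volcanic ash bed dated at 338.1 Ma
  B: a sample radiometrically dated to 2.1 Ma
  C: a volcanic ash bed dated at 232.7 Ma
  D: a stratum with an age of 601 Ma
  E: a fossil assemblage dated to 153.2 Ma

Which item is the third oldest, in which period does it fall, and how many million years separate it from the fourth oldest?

Larger Ma means older, so oldest first: D 601 > A 338.1 > C 232.7 > E 153.2 > B 2.1.
Counting 3 along gives C (232.7 Ma); the excerpt puts that inside the Triassic, 251.902–201.4 Ma.
Next in line is E (153.2 Ma), and 232.7 − 153.2 = 79.5 Myr.

C, in the Triassic; 79.5 million years to E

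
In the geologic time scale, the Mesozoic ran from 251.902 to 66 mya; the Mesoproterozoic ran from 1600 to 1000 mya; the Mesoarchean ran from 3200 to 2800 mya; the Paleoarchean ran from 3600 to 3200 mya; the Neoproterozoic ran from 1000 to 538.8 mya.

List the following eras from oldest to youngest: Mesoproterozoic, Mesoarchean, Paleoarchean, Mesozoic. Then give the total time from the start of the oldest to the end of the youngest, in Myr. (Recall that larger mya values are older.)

Start ages (Ma): Paleoarchean 3600, Mesoarchean 3200, Mesoproterozoic 1600, Mesozoic 251.902.
Ordered oldest to youngest: Paleoarchean, Mesoarchean, Mesoproterozoic, Mesozoic.
Span = 3600 − 66 = 3534 Myr.

Paleoarchean → Mesoarchean → Mesoproterozoic → Mesozoic; total span 3534 Myr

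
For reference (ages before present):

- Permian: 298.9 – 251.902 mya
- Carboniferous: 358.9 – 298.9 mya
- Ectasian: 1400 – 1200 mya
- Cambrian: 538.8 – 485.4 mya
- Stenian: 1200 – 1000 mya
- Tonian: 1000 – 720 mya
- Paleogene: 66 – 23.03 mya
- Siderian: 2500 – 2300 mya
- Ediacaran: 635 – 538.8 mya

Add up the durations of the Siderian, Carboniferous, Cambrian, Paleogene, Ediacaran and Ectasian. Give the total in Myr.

Each duration: Siderian = 200; Carboniferous = 60; Cambrian = 53.4; Paleogene = 42.97; Ediacaran = 96.2; Ectasian = 200.
Sum: 200 + 60 + 53.4 + 42.97 + 96.2 + 200 = 652.57 Myr.

652.57 million years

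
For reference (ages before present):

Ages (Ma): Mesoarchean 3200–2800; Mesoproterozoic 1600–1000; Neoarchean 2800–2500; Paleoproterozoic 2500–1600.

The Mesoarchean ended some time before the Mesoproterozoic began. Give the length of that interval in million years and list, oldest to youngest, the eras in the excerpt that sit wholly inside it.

1200 million years; Neoarchean, Paleoproterozoic

The Mesoarchean closes at 2800 Ma and the Mesoproterozoic opens at 1600 Ma, so the interval is 2800 − 1600 = 1200 Myr.
An era fits inside if it starts at or after 2800 Ma and ends at or before 1600 Ma; oldest first that gives Neoarchean, Paleoproterozoic.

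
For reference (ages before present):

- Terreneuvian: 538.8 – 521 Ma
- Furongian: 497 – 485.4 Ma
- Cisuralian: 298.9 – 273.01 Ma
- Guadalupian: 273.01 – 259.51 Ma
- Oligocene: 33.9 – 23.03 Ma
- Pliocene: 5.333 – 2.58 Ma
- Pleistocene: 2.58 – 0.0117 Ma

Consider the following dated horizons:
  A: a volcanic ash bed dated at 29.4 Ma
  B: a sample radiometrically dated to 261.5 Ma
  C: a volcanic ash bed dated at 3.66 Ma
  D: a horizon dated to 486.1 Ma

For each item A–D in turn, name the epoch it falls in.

A — Oligocene; B — Guadalupian; C — Pliocene; D — Furongian

A: 29.4 Ma lies in 33.9–23.03 Ma, so Oligocene.
B: 261.5 Ma lies in 273.01–259.51 Ma, so Guadalupian.
C: 3.66 Ma lies in 5.333–2.58 Ma, so Pliocene.
D: 486.1 Ma lies in 497–485.4 Ma, so Furongian.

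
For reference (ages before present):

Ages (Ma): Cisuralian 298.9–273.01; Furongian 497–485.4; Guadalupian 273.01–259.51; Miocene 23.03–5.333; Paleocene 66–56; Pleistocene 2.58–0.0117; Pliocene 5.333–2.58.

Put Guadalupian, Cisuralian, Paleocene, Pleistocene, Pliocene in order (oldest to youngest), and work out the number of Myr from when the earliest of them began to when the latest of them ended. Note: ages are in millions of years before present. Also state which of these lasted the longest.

Start ages (Ma): Cisuralian 298.9, Guadalupian 273.01, Paleocene 66, Pliocene 5.333, Pleistocene 2.58.
Ordered oldest to youngest: Cisuralian, Guadalupian, Paleocene, Pliocene, Pleistocene.
Span = 298.9 − 0.0117 = 298.8883 Myr.
Durations: Paleocene 10, Cisuralian 25.89, Guadalupian 13.5, Pleistocene 2.5683, Pliocene 2.753 → longest is Cisuralian (25.89 Myr).

Cisuralian → Guadalupian → Paleocene → Pliocene → Pleistocene; total span 298.8883 Myr; longest is Cisuralian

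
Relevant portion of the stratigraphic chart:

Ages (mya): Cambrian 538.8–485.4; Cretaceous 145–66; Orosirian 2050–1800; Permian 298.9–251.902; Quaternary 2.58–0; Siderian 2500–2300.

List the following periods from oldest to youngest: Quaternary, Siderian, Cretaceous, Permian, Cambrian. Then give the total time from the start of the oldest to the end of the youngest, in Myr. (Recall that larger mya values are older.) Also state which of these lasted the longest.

From the excerpt: Quaternary 2.58–0; Siderian 2500–2300; Cretaceous 145–66; Permian 298.9–251.902; Cambrian 538.8–485.4 (Ma).
Larger Ma is earlier, so the oldest is Siderian and the youngest is Quaternary; oldest to youngest: Siderian, Cambrian, Permian, Cretaceous, Quaternary.
Oldest start 2500 minus youngest end 0 gives 2500 Myr overall.
Individual lengths (start − end): Quaternary 2.58; Cretaceous 79; Siderian 200; Permian 46.998; Cambrian 53.4. The largest is Siderian at 200 Myr.

Siderian, Cambrian, Permian, Cretaceous, Quaternary; total span 2500 Myr; longest is Siderian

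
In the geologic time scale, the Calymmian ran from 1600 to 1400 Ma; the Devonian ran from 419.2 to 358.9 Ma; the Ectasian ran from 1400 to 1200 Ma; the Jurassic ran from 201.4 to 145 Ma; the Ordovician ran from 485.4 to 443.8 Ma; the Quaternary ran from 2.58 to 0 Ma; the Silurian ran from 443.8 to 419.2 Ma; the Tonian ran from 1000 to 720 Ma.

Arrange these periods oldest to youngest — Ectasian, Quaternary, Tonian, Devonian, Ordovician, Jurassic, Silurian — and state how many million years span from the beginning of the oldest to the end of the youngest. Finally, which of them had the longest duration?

Ectasian → Tonian → Ordovician → Silurian → Devonian → Jurassic → Quaternary; total span 1400 Myr; longest is Tonian

From the excerpt: Ectasian 1400–1200; Quaternary 2.58–0; Tonian 1000–720; Devonian 419.2–358.9; Ordovician 485.4–443.8; Jurassic 201.4–145; Silurian 443.8–419.2 (Ma).
Larger Ma is earlier, so the oldest is Ectasian and the youngest is Quaternary; oldest to youngest: Ectasian, Tonian, Ordovician, Silurian, Devonian, Jurassic, Quaternary.
Oldest start 1400 minus youngest end 0 gives 1400 Myr overall.
Individual lengths (start − end): Ordovician 41.6; Jurassic 56.4; Silurian 24.6; Tonian 280; Devonian 60.3; Ectasian 200; Quaternary 2.58. The largest is Tonian at 280 Myr.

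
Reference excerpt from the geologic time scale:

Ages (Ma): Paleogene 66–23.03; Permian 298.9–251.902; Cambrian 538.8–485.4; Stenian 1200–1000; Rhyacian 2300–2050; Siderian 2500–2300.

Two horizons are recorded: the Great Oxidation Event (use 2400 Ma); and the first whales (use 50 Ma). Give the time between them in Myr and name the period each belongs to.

2350 million years apart; the first in the Siderian, the second in the Paleogene

Elapsed time: 2400 − 50 = 2350 Myr.
2400 Ma lies within 2500–2300 Ma: Siderian.
50 Ma lies within 66–23.03 Ma: Paleogene.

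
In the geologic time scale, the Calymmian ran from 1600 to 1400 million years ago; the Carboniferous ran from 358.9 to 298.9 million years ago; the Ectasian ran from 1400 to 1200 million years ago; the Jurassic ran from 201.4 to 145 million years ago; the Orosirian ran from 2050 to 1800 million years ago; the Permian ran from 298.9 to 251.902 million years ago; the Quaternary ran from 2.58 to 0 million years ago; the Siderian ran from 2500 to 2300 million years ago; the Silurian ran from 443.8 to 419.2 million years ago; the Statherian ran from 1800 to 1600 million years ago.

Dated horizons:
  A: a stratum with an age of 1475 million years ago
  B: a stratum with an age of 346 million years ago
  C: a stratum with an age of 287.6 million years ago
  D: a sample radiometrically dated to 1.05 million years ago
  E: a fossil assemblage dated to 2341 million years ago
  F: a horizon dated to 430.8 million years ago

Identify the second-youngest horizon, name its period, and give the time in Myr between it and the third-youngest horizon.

C, in the Permian; 58.4 million years to B

Sorted youngest-first by Ma: D (1.05), C (287.6), B (346), F (430.8), A (1475), E (2341).
The second youngest is C at 287.6 Ma, which lies in 298.9–251.902 Ma: the Permian.
The third youngest is B at 346 Ma; separation = |287.6 − 346| = 58.4 Myr.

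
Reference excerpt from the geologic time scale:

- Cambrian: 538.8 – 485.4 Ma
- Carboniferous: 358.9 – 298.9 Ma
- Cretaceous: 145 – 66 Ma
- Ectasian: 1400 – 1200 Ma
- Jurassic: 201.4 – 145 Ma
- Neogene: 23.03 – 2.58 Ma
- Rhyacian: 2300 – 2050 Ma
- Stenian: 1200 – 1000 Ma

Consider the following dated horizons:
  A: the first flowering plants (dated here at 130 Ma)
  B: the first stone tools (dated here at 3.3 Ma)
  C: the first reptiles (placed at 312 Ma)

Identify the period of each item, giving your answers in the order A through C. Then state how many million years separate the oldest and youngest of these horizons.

A: 130 Ma lies in 145–66 Ma, so Cretaceous.
B: 3.3 Ma lies in 23.03–2.58 Ma, so Neogene.
C: 312 Ma lies in 358.9–298.9 Ma, so Carboniferous.
Oldest = 312 Ma, youngest = 3.3 Ma → span 308.7 Myr.

A — Cretaceous; B — Neogene; C — Carboniferous; span 308.7 million years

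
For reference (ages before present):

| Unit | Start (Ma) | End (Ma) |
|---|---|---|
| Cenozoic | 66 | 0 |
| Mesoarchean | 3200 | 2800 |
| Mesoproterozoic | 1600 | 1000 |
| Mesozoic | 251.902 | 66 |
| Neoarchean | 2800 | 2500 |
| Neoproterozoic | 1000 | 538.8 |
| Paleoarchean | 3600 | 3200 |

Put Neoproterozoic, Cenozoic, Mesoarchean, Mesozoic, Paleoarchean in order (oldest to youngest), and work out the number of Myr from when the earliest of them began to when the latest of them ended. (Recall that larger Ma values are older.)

Paleoarchean → Mesoarchean → Neoproterozoic → Mesozoic → Cenozoic; total span 3600 Myr

From the excerpt: Neoproterozoic 1000–538.8; Cenozoic 66–0; Mesoarchean 3200–2800; Mesozoic 251.902–66; Paleoarchean 3600–3200 (Ma).
Larger Ma is earlier, so the oldest is Paleoarchean and the youngest is Cenozoic; oldest to youngest: Paleoarchean, Mesoarchean, Neoproterozoic, Mesozoic, Cenozoic.
Oldest start 3600 minus youngest end 0 gives 3600 Myr overall.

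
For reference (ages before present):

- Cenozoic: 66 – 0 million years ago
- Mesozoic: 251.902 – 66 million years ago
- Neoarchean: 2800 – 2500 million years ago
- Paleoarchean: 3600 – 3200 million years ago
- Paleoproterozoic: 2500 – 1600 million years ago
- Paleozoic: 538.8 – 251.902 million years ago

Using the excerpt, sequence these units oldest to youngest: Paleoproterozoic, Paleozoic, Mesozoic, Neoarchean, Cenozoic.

The oldest of these is Neoarchean (starts 2800 Ma) and the youngest is Cenozoic (ends 0 Ma).
In between, by decreasing start age: Paleoproterozoic (2500), Paleozoic (538.8), Mesozoic (251.902).

Neoarchean, then Paleoproterozoic, then Paleozoic, then Mesozoic, then Cenozoic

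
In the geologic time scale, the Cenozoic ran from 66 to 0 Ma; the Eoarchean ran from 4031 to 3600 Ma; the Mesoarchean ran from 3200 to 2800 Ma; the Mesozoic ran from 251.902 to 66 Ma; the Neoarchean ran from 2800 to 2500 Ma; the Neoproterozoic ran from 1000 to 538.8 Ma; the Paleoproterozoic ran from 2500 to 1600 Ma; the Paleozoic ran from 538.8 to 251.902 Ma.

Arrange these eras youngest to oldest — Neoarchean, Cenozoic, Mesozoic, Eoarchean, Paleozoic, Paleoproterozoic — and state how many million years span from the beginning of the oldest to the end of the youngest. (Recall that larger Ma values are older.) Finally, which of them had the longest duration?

From the excerpt: Neoarchean 2800–2500; Cenozoic 66–0; Mesozoic 251.902–66; Eoarchean 4031–3600; Paleozoic 538.8–251.902; Paleoproterozoic 2500–1600 (Ma).
Larger Ma is earlier, so the oldest is Eoarchean and the youngest is Cenozoic; youngest to oldest: Cenozoic, Mesozoic, Paleozoic, Paleoproterozoic, Neoarchean, Eoarchean.
Oldest start 4031 minus youngest end 0 gives 4031 Myr overall.
Individual lengths (start − end): Paleozoic 286.898; Eoarchean 431; Paleoproterozoic 900; Neoarchean 300; Cenozoic 66; Mesozoic 185.902. The largest is Paleoproterozoic at 900 Myr.

Cenozoic, Mesozoic, Paleozoic, Paleoproterozoic, Neoarchean, Eoarchean; total span 4031 Myr; longest is Paleoproterozoic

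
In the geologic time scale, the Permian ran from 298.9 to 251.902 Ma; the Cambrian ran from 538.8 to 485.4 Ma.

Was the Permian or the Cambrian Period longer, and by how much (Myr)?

Cambrian, by 6.402 million years

Permian: 298.9 − 251.902 = 46.998 Myr.
Cambrian: 538.8 − 485.4 = 53.4 Myr.
Difference: 53.4 − 46.998 = 6.402 Myr, so the Cambrian was longer.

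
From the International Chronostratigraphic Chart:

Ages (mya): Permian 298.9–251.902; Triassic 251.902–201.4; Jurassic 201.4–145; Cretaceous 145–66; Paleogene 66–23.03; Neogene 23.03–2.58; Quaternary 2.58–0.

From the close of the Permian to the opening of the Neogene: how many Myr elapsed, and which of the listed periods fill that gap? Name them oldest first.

End of Permian = 251.902 Ma; start of Neogene = 23.03 Ma.
Gap = 251.902 − 23.03 = 228.872 Myr.
Periods wholly inside 251.902–23.03 Ma: Triassic (251.902–201.4), Jurassic (201.4–145), Cretaceous (145–66), Paleogene (66–23.03).

228.872 million years; Triassic, Jurassic, Cretaceous, Paleogene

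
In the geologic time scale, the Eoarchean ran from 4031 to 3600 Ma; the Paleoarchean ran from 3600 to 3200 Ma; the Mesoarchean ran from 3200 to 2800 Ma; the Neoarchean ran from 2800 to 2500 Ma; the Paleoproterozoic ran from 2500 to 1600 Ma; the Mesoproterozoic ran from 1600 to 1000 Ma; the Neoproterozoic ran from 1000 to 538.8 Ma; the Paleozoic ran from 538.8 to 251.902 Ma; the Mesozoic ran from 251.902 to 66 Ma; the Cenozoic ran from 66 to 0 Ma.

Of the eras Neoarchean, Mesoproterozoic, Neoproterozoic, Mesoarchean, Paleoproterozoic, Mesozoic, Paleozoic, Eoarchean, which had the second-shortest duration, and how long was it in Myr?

Paleozoic, 286.898 million years

Durations: Neoarchean 300; Mesoproterozoic 600; Neoproterozoic 461.2; Mesoarchean 400; Paleoproterozoic 900; Mesozoic 185.902; Paleozoic 286.898; Eoarchean 431 Myr.
Sorted shortest-first: Mesozoic (185.902), Paleozoic (286.898), Neoarchean (300), Mesoarchean (400), Eoarchean (431), Neoproterozoic (461.2), Mesoproterozoic (600), Paleoproterozoic (900).
The second shortest is Paleozoic at 286.898 Myr.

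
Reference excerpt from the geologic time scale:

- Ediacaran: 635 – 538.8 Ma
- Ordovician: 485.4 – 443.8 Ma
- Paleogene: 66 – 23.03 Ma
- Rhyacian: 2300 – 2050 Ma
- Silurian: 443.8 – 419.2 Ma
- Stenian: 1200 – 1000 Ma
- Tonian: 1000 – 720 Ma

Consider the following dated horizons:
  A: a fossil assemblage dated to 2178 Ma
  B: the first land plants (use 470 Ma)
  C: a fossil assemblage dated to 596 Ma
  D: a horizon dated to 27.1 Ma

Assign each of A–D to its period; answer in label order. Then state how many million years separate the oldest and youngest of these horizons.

A: 2178 Ma lies in 2300–2050 Ma, so Rhyacian.
B: 470 Ma lies in 485.4–443.8 Ma, so Ordovician.
C: 596 Ma lies in 635–538.8 Ma, so Ediacaran.
D: 27.1 Ma lies in 66–23.03 Ma, so Paleogene.
Oldest = 2178 Ma, youngest = 27.1 Ma → span 2150.9 Myr.

A — Rhyacian; B — Ordovician; C — Ediacaran; D — Paleogene; span 2150.9 million years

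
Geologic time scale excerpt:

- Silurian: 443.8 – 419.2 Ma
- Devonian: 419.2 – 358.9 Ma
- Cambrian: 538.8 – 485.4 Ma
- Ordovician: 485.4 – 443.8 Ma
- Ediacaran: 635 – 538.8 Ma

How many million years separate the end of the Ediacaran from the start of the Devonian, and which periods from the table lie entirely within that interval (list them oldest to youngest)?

119.6 million years; Cambrian, Ordovician, Silurian

The Ediacaran closes at 538.8 Ma and the Devonian opens at 419.2 Ma, so the interval is 538.8 − 419.2 = 119.6 Myr.
A period fits inside if it starts at or after 538.8 Ma and ends at or before 419.2 Ma; oldest first that gives Cambrian, Ordovician, Silurian.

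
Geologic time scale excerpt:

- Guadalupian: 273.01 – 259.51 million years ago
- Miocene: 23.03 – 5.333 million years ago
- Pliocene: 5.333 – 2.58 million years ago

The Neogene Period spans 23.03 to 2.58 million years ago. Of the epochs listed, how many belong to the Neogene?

2

Epochs inside 23.03–2.58 Ma: Miocene, Pliocene — 2 in total.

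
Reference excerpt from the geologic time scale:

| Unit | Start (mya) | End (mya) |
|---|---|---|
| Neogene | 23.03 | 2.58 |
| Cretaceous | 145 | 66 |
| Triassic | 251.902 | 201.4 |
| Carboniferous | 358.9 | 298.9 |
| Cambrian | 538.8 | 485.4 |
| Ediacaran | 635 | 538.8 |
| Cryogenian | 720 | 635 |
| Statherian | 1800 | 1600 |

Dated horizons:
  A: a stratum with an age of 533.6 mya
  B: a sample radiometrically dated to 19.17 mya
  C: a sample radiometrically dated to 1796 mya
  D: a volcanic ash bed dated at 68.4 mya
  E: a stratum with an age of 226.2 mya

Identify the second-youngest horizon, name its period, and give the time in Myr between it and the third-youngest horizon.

Smaller Ma means younger, so youngest first: B 19.17 < D 68.4 < E 226.2 < A 533.6 < C 1796.
Counting 2 along gives D (68.4 Ma); the excerpt puts that inside the Cretaceous, 145–66 Ma.
Next in line is E (226.2 Ma), and 226.2 − 68.4 = 157.8 Myr.

D, in the Cretaceous; 157.8 million years to E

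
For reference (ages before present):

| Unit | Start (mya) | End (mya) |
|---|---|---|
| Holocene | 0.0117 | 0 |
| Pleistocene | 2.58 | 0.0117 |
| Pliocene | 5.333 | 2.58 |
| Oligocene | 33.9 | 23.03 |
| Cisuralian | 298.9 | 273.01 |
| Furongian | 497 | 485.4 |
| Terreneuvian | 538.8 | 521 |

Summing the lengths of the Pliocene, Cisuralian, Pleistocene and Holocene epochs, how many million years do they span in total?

Each duration: Pliocene = 2.753; Cisuralian = 25.89; Pleistocene = 2.5683; Holocene = 0.0117.
Sum: 2.753 + 25.89 + 2.5683 + 0.0117 = 31.223 Myr.

31.223 million years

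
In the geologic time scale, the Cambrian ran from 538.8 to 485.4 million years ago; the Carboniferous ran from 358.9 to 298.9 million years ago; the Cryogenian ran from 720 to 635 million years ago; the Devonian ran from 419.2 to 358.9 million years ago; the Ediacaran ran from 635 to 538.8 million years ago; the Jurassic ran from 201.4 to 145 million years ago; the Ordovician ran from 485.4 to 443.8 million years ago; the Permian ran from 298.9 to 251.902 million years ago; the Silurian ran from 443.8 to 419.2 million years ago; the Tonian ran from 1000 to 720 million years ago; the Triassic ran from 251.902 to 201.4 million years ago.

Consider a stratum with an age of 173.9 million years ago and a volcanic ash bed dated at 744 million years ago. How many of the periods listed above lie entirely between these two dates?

9

744 Ma sits inside the Tonian (1000–720) and 173.9 Ma inside the Jurassic (201.4–145); neither of those is wholly between the two dates.
The listed periods lying completely between them are Cryogenian, Ediacaran, Cambrian, Ordovician, Silurian, Devonian, Carboniferous, Permian, Triassic — 9 in all.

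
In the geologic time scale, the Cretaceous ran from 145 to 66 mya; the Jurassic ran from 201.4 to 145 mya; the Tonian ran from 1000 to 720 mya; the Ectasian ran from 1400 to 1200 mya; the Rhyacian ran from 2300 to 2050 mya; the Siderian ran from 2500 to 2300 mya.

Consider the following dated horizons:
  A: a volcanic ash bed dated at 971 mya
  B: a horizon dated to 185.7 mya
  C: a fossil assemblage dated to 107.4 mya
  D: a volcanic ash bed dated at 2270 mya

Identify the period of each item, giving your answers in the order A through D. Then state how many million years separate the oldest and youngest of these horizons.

Match each age against the start–end ranges in the excerpt: A = 971 Ma → Tonian (1000–720); B = 185.7 Ma → Jurassic (201.4–145); C = 107.4 Ma → Cretaceous (145–66); D = 2270 Ma → Rhyacian (2300–2050).
The largest age is 2270 Ma and the smallest is 107.4 Ma; their difference is 2162.6 Myr.

A — Tonian; B — Jurassic; C — Cretaceous; D — Rhyacian; span 2162.6 million years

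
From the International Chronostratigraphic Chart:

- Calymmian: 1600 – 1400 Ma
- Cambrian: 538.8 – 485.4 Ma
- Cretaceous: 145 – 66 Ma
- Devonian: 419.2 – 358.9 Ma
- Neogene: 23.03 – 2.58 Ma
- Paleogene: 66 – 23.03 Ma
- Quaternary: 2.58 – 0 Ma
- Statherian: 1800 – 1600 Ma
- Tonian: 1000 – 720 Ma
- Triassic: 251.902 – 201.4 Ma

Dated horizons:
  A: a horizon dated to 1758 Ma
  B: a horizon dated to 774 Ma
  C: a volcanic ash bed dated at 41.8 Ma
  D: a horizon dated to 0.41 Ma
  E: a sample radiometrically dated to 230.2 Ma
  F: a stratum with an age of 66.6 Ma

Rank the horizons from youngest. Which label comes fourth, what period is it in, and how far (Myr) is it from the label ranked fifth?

Sorted youngest-first by Ma: D (0.41), C (41.8), F (66.6), E (230.2), B (774), A (1758).
The fourth youngest is E at 230.2 Ma, which lies in 251.902–201.4 Ma: the Triassic.
The fifth youngest is B at 774 Ma; separation = |230.2 − 774| = 543.8 Myr.

E, in the Triassic; 543.8 million years to B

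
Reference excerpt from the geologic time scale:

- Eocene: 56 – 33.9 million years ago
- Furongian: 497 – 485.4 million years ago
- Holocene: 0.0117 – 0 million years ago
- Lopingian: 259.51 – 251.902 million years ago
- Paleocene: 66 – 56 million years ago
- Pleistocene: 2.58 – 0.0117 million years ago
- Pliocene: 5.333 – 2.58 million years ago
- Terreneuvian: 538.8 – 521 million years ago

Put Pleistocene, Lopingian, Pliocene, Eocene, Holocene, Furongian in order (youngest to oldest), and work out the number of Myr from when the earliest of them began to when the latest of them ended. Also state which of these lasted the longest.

Start ages (Ma): Furongian 497, Lopingian 259.51, Eocene 56, Pliocene 5.333, Pleistocene 2.58, Holocene 0.0117.
Ordered youngest to oldest: Holocene, Pleistocene, Pliocene, Eocene, Lopingian, Furongian.
Span = 497 − 0 = 497 Myr.
Durations: Pliocene 2.753, Pleistocene 2.5683, Furongian 11.6, Lopingian 7.608, Holocene 0.0117, Eocene 22.1 → longest is Eocene (22.1 Myr).

Holocene, Pleistocene, Pliocene, Eocene, Lopingian, Furongian; total span 497 Myr; longest is Eocene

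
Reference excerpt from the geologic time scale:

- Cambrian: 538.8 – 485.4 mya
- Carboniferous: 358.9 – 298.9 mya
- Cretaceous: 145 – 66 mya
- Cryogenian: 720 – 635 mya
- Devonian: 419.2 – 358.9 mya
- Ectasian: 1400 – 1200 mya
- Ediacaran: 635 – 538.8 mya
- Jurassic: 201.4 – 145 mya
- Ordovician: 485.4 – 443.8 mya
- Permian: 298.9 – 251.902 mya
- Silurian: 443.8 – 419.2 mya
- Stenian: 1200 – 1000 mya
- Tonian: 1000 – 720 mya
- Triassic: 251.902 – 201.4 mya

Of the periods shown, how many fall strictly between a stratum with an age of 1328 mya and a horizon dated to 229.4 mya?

10

The older date is 1328 Ma and the younger is 229.4 Ma.
Periods with start < 1328 and end > 229.4 Ma: Stenian (1200–1000), Tonian (1000–720), Cryogenian (720–635), Ediacaran (635–538.8), Cambrian (538.8–485.4), Ordovician (485.4–443.8), Silurian (443.8–419.2), Devonian (419.2–358.9), Carboniferous (358.9–298.9), Permian (298.9–251.902).
That is 10 complete periods.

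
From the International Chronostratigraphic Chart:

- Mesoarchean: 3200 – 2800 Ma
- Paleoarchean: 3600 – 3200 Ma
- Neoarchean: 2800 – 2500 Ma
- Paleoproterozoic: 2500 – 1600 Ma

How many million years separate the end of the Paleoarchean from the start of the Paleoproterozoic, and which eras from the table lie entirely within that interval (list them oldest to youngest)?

700 million years; Mesoarchean, Neoarchean

End of Paleoarchean = 3200 Ma; start of Paleoproterozoic = 2500 Ma.
Gap = 3200 − 2500 = 700 Myr.
Eras wholly inside 3200–2500 Ma: Mesoarchean (3200–2800), Neoarchean (2800–2500).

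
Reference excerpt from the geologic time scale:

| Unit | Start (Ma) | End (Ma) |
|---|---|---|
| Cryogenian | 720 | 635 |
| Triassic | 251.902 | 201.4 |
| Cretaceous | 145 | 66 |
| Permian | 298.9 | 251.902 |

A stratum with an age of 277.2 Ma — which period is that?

Permian

277.2 Ma lies between 298.9 and 251.902 Ma, so it falls in the Permian.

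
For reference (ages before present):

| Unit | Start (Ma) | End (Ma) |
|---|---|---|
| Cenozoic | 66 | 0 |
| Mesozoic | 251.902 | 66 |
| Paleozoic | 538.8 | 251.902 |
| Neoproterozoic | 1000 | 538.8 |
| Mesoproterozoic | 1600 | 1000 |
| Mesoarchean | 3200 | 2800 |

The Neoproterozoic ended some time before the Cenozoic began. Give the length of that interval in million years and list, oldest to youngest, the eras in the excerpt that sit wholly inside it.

472.8 million years; Paleozoic, Mesozoic

End of Neoproterozoic = 538.8 Ma; start of Cenozoic = 66 Ma.
Gap = 538.8 − 66 = 472.8 Myr.
Eras wholly inside 538.8–66 Ma: Paleozoic (538.8–251.902), Mesozoic (251.902–66).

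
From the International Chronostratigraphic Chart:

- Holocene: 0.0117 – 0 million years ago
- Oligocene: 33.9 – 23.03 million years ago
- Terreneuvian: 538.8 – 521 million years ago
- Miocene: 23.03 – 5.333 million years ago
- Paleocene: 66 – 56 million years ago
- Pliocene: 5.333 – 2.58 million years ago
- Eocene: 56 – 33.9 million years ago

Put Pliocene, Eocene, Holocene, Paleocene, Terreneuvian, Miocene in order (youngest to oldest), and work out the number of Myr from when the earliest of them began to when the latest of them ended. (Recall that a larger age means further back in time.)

Holocene, Pliocene, Miocene, Eocene, Paleocene, Terreneuvian; total span 538.8 Myr

From the excerpt: Pliocene 5.333–2.58; Eocene 56–33.9; Holocene 0.0117–0; Paleocene 66–56; Terreneuvian 538.8–521; Miocene 23.03–5.333 (Ma).
Larger Ma is earlier, so the oldest is Terreneuvian and the youngest is Holocene; youngest to oldest: Holocene, Pliocene, Miocene, Eocene, Paleocene, Terreneuvian.
Oldest start 538.8 minus youngest end 0 gives 538.8 Myr overall.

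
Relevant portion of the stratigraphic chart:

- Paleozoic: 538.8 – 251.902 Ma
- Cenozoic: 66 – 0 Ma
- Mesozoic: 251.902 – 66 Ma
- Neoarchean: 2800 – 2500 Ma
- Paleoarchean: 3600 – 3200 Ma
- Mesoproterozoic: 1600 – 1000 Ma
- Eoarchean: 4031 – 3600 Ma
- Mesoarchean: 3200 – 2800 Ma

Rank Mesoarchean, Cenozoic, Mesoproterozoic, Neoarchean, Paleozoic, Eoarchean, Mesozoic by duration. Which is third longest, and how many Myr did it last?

Durations: Mesoarchean 400; Cenozoic 66; Mesoproterozoic 600; Neoarchean 300; Paleozoic 286.898; Eoarchean 431; Mesozoic 185.902 Myr.
Sorted longest-first: Mesoproterozoic (600), Eoarchean (431), Mesoarchean (400), Neoarchean (300), Paleozoic (286.898), Mesozoic (185.902), Cenozoic (66).
The third longest is Mesoarchean at 400 Myr.

Mesoarchean, 400 million years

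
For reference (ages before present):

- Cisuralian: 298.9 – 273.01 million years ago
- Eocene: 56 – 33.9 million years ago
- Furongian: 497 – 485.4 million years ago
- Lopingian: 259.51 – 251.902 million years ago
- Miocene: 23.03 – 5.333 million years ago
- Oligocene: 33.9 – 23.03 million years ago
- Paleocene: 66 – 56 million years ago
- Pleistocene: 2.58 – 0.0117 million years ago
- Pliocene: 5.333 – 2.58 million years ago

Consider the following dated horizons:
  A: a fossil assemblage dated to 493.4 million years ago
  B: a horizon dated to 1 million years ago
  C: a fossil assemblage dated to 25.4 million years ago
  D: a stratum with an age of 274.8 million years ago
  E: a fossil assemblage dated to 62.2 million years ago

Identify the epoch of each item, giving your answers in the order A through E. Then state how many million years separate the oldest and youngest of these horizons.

A — Furongian; B — Pleistocene; C — Oligocene; D — Cisuralian; E — Paleocene; span 492.4 million years

A: 493.4 Ma lies in 497–485.4 Ma, so Furongian.
B: 1 Ma lies in 2.58–0.0117 Ma, so Pleistocene.
C: 25.4 Ma lies in 33.9–23.03 Ma, so Oligocene.
D: 274.8 Ma lies in 298.9–273.01 Ma, so Cisuralian.
E: 62.2 Ma lies in 66–56 Ma, so Paleocene.
Oldest = 493.4 Ma, youngest = 1 Ma → span 492.4 Myr.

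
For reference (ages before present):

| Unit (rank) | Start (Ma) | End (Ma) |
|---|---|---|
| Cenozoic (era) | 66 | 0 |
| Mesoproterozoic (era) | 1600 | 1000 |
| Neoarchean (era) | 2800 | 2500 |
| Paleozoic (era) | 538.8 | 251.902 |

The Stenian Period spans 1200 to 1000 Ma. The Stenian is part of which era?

The Stenian (1200–1000 Ma) lies entirely within 1600–1000 Ma, the Mesoproterozoic Era.

Mesoproterozoic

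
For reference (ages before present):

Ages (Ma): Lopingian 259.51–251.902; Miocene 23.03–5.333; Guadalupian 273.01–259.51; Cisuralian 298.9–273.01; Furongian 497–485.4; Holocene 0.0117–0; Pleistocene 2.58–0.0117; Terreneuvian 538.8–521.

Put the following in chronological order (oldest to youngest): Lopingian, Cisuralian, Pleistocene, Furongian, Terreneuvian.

Sorting by start age (descending Ma, since larger Ma = older): Terreneuvian began 538.8, Furongian began 497, Cisuralian began 298.9, Lopingian began 259.51, Pleistocene began 2.58.

Terreneuvian, then Furongian, then Cisuralian, then Lopingian, then Pleistocene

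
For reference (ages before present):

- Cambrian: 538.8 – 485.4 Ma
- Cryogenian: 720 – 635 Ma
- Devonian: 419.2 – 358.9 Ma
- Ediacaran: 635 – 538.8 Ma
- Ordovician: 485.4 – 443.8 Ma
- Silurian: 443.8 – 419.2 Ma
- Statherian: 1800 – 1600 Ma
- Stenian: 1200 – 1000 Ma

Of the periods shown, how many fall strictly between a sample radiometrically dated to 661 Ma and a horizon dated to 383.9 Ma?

661 Ma sits inside the Cryogenian (720–635) and 383.9 Ma inside the Devonian (419.2–358.9); neither of those is wholly between the two dates.
The listed periods lying completely between them are Ediacaran, Cambrian, Ordovician, Silurian — 4 in all.

4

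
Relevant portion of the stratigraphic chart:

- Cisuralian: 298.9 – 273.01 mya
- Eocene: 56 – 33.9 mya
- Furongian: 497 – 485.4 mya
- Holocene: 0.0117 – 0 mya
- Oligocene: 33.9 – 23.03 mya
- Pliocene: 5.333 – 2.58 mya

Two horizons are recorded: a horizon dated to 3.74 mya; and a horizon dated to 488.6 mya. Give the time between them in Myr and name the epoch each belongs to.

484.86 million years apart; the first in the Pliocene, the second in the Furongian

Elapsed time: 488.6 − 3.74 = 484.86 Myr.
3.74 Ma lies within 5.333–2.58 Ma: Pliocene.
488.6 Ma lies within 497–485.4 Ma: Furongian.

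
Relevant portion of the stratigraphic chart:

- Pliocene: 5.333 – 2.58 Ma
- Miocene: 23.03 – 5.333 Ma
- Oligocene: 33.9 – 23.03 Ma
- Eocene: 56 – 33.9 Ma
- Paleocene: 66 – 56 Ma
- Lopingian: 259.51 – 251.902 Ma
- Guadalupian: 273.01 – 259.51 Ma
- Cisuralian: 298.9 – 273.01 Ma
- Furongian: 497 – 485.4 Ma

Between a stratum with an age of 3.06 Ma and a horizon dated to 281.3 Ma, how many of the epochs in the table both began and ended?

281.3 Ma sits inside the Cisuralian (298.9–273.01) and 3.06 Ma inside the Pliocene (5.333–2.58); neither of those is wholly between the two dates.
The listed epochs lying completely between them are Guadalupian, Lopingian, Paleocene, Eocene, Oligocene, Miocene — 6 in all.

6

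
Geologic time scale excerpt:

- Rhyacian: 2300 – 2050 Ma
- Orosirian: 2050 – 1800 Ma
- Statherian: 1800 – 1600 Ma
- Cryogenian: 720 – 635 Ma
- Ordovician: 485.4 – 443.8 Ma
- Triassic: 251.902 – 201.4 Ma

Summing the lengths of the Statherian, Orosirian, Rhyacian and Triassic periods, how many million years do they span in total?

Each duration: Statherian = 200; Orosirian = 250; Rhyacian = 250; Triassic = 50.502.
Sum: 200 + 250 + 250 + 50.502 = 750.502 Myr.

750.502 million years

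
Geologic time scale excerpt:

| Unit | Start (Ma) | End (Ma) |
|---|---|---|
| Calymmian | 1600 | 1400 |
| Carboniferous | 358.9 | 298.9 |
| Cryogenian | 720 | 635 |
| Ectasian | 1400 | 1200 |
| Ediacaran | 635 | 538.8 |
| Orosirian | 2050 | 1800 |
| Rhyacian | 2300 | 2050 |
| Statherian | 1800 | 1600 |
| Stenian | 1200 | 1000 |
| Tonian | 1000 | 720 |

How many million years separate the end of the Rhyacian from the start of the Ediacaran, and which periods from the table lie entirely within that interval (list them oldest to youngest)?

The Rhyacian closes at 2050 Ma and the Ediacaran opens at 635 Ma, so the interval is 2050 − 635 = 1415 Myr.
A period fits inside if it starts at or after 2050 Ma and ends at or before 635 Ma; oldest first that gives Orosirian, Statherian, Calymmian, Ectasian, Stenian, Tonian, Cryogenian.

1415 million years; Orosirian, Statherian, Calymmian, Ectasian, Stenian, Tonian, Cryogenian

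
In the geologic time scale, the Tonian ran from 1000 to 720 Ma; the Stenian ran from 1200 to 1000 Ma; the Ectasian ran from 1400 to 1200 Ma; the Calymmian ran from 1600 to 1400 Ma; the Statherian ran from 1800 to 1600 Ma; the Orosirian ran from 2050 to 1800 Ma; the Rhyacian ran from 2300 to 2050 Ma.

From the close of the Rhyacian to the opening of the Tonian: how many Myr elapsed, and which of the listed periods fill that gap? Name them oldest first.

1050 million years; Orosirian, Statherian, Calymmian, Ectasian, Stenian

End of Rhyacian = 2050 Ma; start of Tonian = 1000 Ma.
Gap = 2050 − 1000 = 1050 Myr.
Periods wholly inside 2050–1000 Ma: Orosirian (2050–1800), Statherian (1800–1600), Calymmian (1600–1400), Ectasian (1400–1200), Stenian (1200–1000).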